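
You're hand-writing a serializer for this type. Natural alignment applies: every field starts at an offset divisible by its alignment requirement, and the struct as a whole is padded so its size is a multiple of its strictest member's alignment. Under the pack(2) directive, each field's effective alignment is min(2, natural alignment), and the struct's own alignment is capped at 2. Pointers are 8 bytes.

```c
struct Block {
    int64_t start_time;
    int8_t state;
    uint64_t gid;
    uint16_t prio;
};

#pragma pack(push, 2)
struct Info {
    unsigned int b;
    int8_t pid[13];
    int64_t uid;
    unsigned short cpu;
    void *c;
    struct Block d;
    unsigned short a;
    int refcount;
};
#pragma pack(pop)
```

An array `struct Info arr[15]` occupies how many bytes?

Block: 0..8  start_time  (8B, 8-aligned); 8..9  state  (1B, 1-aligned); 9..16  -- padding (7B); 16..24  gid  (8B, 8-aligned); 24..26  prio  (2B, 2-aligned); 26..32  -- tail padding (6B); sizeof = 32, alignof = 8
0..4  b  (4B, 2-aligned)
4..17  pid  (13B, 1-aligned)
17..18  -- padding (1B)
18..26  uid  (8B, 2-aligned)
26..28  cpu  (2B, 2-aligned)
28..36  c  (8B, 2-aligned)
36..68  d  (32B, 2-aligned)
68..70  a  (2B, 2-aligned)
70..74  refcount  (4B, 2-aligned)
sizeof = 74, alignof = 2
array of 15: 15 × 74 = 1110

1110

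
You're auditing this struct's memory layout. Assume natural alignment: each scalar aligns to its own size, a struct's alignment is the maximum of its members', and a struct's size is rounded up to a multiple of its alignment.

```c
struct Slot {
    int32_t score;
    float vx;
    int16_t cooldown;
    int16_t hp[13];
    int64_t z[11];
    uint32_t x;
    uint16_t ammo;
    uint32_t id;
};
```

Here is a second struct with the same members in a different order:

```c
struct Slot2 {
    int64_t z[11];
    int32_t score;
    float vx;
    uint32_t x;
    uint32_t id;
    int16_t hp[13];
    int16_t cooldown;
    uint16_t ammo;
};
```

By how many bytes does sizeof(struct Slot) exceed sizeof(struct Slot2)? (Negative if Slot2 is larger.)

score at 0 (size 4, align 4) → ends 4
vx at 4 (size 4, align 4) → ends 8
cooldown at 8 (size 2, align 2) → ends 10
hp at 10 (size 26, align 2) → ends 36
pad 4 to align 8 for z
z at 40 (size 88, align 8) → ends 128
x at 128 (size 4, align 4) → ends 132
ammo at 132 (size 2, align 2) → ends 134
pad 2 to align 4 for id
id at 136 (size 4, align 4) → ends 140
tail pad 4 to reach multiple of 8
total 144 bytes, alignment 8
— Slot2 —
z at 0 (size 88, align 8) → ends 88
score at 88 (size 4, align 4) → ends 92
vx at 92 (size 4, align 4) → ends 96
x at 96 (size 4, align 4) → ends 100
id at 100 (size 4, align 4) → ends 104
hp at 104 (size 26, align 2) → ends 130
cooldown at 130 (size 2, align 2) → ends 132
ammo at 132 (size 2, align 2) → ends 134
tail pad 2 to reach multiple of 8
total 136 bytes, alignment 8
144 − 136 = 8

8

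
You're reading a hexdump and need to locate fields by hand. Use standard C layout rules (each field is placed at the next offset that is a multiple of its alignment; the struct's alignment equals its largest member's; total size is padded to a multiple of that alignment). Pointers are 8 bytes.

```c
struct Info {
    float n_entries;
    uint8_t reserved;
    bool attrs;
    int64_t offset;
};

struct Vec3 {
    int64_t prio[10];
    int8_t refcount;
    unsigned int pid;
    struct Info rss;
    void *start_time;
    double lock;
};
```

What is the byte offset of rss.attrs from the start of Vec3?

93

Info: @0: n_entries [4B, align 4] → 4; @4: reserved [1B, align 1] → 5; @5: attrs [1B, align 1] → 6; +2 pad (align 8); @8: offset [8B, align 8] → 16; size 16, align 8
@0: prio [80B, align 8] → 80
@80: refcount [1B, align 1] → 81
+3 pad (align 4)
@84: pid [4B, align 4] → 88
@88: rss [16B, align 8] → 104
within Info: attrs at 5
88 + 5 = 93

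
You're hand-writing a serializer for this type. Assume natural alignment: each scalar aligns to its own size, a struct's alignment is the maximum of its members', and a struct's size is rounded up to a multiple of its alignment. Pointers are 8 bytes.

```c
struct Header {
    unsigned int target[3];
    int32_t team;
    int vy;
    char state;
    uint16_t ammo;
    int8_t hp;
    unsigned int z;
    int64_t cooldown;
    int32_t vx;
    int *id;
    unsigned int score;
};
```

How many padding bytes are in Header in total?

0..12  target  (12B, 4-aligned)
12..16  team  (4B, 4-aligned)
16..20  vy  (4B, 4-aligned)
20..21  state  (1B, 1-aligned)
21..22  -- padding (1B)
22..24  ammo  (2B, 2-aligned)
24..25  hp  (1B, 1-aligned)
25..28  -- padding (3B)
28..32  z  (4B, 4-aligned)
32..40  cooldown  (8B, 8-aligned)
40..44  vx  (4B, 4-aligned)
44..48  -- padding (4B)
48..56  id  (8B, 8-aligned)
56..60  score  (4B, 4-aligned)
60..64  -- tail padding (4B)
sizeof = 64, alignof = 8
data bytes 52, size 64 → padding 12

12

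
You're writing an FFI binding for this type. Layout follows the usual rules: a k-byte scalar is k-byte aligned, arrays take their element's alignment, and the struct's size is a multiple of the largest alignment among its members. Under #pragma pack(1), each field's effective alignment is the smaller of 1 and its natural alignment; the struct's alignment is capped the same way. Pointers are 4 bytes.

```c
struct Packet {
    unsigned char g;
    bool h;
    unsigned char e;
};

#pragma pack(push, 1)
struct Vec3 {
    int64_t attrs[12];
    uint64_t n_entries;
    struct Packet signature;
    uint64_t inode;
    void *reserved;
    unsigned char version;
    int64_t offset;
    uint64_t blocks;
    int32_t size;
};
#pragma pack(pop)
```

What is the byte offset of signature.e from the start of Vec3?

Packet: 0..1  g  (1B, 1-aligned); 1..2  h  (1B, 1-aligned); 2..3  e  (1B, 1-aligned); sizeof = 3, alignof = 1
0..96  attrs  (96B, 1-aligned)
96..104  n_entries  (8B, 1-aligned)
104..107  signature  (3B, 1-aligned)
within Packet: e at 2
104 + 2 = 106

106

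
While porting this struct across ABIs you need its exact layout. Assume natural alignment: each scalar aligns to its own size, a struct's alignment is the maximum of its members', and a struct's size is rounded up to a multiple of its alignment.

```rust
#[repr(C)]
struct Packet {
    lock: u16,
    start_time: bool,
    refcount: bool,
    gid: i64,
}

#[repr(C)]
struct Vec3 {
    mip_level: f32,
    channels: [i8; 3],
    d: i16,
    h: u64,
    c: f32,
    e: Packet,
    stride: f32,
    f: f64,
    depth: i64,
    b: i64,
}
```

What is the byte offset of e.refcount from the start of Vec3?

35

Packet: 0..2  lock  (2B, 2-aligned); 2..3  start_time  (1B, 1-aligned); 3..4  refcount  (1B, 1-aligned); 4..8  -- padding (4B); 8..16  gid  (8B, 8-aligned); sizeof = 16, alignof = 8
0..4  mip_level  (4B, 4-aligned)
4..7  channels  (3B, 1-aligned)
7..8  -- padding (1B)
8..10  d  (2B, 2-aligned)
10..16  -- padding (6B)
16..24  h  (8B, 8-aligned)
24..28  c  (4B, 4-aligned)
28..32  -- padding (4B)
32..48  e  (16B, 8-aligned)
within Packet: refcount at 3
32 + 3 = 35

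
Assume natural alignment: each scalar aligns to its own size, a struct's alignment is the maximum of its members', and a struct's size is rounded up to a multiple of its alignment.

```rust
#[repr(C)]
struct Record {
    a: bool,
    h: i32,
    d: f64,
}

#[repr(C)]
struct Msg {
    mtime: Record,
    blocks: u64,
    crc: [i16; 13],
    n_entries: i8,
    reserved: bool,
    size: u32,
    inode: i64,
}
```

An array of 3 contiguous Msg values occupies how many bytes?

192

Record: @0: a [1B, align 1] → 1; +3 pad (align 4); @4: h [4B, align 4] → 8; @8: d [8B, align 8] → 16; size 16, align 8
@0: mtime [16B, align 8] → 16
@16: blocks [8B, align 8] → 24
@24: crc [26B, align 2] → 50
@50: n_entries [1B, align 1] → 51
@51: reserved [1B, align 1] → 52
@52: size [4B, align 4] → 56
@56: inode [8B, align 8] → 64
size 64, align 8
array of 3: 3 × 64 = 192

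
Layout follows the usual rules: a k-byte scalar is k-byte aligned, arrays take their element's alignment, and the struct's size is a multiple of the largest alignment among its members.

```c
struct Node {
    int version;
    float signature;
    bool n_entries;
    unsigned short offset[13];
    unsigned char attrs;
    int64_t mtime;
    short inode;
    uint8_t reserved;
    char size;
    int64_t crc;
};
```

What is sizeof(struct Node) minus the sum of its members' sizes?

0..4  version  (4B, 4-aligned)
4..8  signature  (4B, 4-aligned)
8..9  n_entries  (1B, 1-aligned)
9..10  -- padding (1B)
10..36  offset  (26B, 2-aligned)
36..37  attrs  (1B, 1-aligned)
37..40  -- padding (3B)
40..48  mtime  (8B, 8-aligned)
48..50  inode  (2B, 2-aligned)
50..51  reserved  (1B, 1-aligned)
51..52  size  (1B, 1-aligned)
52..56  -- padding (4B)
56..64  crc  (8B, 8-aligned)
sizeof = 64, alignof = 8
data bytes 56, size 64 → padding 8

8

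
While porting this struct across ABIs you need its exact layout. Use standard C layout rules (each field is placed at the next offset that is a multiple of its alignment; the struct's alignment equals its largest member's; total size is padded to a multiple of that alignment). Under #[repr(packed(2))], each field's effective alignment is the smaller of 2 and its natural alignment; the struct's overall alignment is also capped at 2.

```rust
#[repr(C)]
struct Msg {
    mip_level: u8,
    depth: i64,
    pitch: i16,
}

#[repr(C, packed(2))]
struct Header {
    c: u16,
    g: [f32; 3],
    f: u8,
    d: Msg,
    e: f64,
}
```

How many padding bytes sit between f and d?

Msg: mip_level at 0 (size 1, align 1) → ends 1; pad 7 to align 8 for depth; depth at 8 (size 8, align 8) → ends 16; pitch at 16 (size 2, align 2) → ends 18; tail pad 6 to reach multiple of 8; total 24 bytes, alignment 8
c at 0 (size 2, align 2) → ends 2
g at 2 (size 12, align 2) → ends 14
f at 14 (size 1, align 1) → ends 15
pad 1 to align 2 for d
d at 16 (size 24, align 2) → ends 40

1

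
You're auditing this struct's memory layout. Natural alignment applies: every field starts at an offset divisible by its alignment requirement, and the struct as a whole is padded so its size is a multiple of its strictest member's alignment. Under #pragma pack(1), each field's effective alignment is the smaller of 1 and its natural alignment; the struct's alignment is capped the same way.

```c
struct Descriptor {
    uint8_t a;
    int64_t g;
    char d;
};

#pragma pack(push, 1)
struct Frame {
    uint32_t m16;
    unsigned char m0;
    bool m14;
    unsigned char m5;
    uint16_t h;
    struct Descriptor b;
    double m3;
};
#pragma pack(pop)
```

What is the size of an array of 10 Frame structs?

Descriptor: a at 0 (size 1, align 1) → ends 1; pad 7 to align 8 for g; g at 8 (size 8, align 8) → ends 16; d at 16 (size 1, align 1) → ends 17; tail pad 7 to reach multiple of 8; total 24 bytes, alignment 8
m16 at 0 (size 4, align 1) → ends 4
m0 at 4 (size 1, align 1) → ends 5
m14 at 5 (size 1, align 1) → ends 6
m5 at 6 (size 1, align 1) → ends 7
h at 7 (size 2, align 1) → ends 9
b at 9 (size 24, align 1) → ends 33
m3 at 33 (size 8, align 1) → ends 41
total 41 bytes, alignment 1
array of 10: 10 × 41 = 410

410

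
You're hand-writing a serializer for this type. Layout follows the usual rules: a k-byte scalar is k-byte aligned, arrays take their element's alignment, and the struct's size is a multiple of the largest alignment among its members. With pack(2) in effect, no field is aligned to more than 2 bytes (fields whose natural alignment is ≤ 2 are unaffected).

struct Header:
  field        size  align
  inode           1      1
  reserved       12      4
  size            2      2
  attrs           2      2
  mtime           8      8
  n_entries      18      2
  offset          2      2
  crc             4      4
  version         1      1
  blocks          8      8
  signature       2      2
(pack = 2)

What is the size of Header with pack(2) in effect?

inode at 0 (size 1, align 1) → ends 1
pad 1 to align 2 for reserved
reserved at 2 (size 12, align 2) → ends 14
size at 14 (size 2, align 2) → ends 16
attrs at 16 (size 2, align 2) → ends 18
mtime at 18 (size 8, align 2) → ends 26
n_entries at 26 (size 18, align 2) → ends 44
offset at 44 (size 2, align 2) → ends 46
crc at 46 (size 4, align 2) → ends 50
version at 50 (size 1, align 1) → ends 51
pad 1 to align 2 for blocks
blocks at 52 (size 8, align 2) → ends 60
signature at 60 (size 2, align 2) → ends 62
total 62 bytes, alignment 2

62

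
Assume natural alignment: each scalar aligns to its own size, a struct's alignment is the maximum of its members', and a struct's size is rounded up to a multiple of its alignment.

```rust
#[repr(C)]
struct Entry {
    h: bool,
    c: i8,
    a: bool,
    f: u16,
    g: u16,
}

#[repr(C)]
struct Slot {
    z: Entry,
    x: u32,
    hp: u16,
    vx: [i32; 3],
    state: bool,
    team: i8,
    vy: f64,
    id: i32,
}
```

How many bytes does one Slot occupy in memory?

Entry: @0: h [1B, align 1] → 1; @1: c [1B, align 1] → 2; @2: a [1B, align 1] → 3; +1 pad (align 2); @4: f [2B, align 2] → 6; @6: g [2B, align 2] → 8; size 8, align 2
@0: z [8B, align 2] → 8
@8: x [4B, align 4] → 12
@12: hp [2B, align 2] → 14
+2 pad (align 4)
@16: vx [12B, align 4] → 28
@28: state [1B, align 1] → 29
@29: team [1B, align 1] → 30
+2 pad (align 8)
@32: vy [8B, align 8] → 40
@40: id [4B, align 4] → 44
+4 tail pad (align 8)
size 48, align 8

48 bytes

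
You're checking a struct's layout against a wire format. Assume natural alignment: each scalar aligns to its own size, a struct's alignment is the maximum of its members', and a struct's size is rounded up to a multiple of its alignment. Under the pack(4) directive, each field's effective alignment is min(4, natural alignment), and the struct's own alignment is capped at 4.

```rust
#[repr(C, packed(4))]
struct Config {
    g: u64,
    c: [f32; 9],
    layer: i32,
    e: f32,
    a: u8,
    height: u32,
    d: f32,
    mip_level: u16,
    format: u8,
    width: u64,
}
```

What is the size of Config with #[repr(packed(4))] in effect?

@0: g [8B, align 4] → 8
@8: c [36B, align 4] → 44
@44: layer [4B, align 4] → 48
@48: e [4B, align 4] → 52
@52: a [1B, align 1] → 53
+3 pad (align 4)
@56: height [4B, align 4] → 60
@60: d [4B, align 4] → 64
@64: mip_level [2B, align 2] → 66
@66: format [1B, align 1] → 67
+1 pad (align 4)
@68: width [8B, align 4] → 76
size 76, align 4

76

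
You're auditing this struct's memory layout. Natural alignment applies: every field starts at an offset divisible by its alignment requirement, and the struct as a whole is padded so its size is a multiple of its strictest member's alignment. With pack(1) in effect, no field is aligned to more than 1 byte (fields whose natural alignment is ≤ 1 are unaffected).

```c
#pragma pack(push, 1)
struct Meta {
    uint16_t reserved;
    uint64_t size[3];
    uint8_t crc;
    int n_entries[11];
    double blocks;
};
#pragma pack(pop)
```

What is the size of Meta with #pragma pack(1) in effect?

0..2  reserved  (2B, 1-aligned)
2..26  size  (24B, 1-aligned)
26..27  crc  (1B, 1-aligned)
27..71  n_entries  (44B, 1-aligned)
71..79  blocks  (8B, 1-aligned)
sizeof = 79, alignof = 1

79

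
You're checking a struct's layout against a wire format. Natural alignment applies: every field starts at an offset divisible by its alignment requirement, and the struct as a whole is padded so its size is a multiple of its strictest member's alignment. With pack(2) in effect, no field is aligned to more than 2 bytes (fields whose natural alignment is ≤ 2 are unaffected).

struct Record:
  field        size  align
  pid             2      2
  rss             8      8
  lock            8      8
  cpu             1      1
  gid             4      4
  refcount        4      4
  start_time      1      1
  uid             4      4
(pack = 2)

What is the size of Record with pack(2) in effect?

@0: pid [2B, align 2] → 2
@2: rss [8B, align 2] → 10
@10: lock [8B, align 2] → 18
@18: cpu [1B, align 1] → 19
+1 pad (align 2)
@20: gid [4B, align 2] → 24
@24: refcount [4B, align 2] → 28
@28: start_time [1B, align 1] → 29
+1 pad (align 2)
@30: uid [4B, align 2] → 34
size 34, align 2

34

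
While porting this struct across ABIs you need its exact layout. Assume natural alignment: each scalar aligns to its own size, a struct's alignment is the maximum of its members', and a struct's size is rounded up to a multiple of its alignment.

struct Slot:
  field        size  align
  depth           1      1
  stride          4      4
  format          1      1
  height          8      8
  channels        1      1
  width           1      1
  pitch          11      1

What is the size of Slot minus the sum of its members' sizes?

13

depth at 0 (size 1, align 1) → ends 1
pad 3 to align 4 for stride
stride at 4 (size 4, align 4) → ends 8
format at 8 (size 1, align 1) → ends 9
pad 7 to align 8 for height
height at 16 (size 8, align 8) → ends 24
channels at 24 (size 1, align 1) → ends 25
width at 25 (size 1, align 1) → ends 26
pitch at 26 (size 11, align 1) → ends 37
tail pad 3 to reach multiple of 8
total 40 bytes, alignment 8
data bytes 27, size 40 → padding 13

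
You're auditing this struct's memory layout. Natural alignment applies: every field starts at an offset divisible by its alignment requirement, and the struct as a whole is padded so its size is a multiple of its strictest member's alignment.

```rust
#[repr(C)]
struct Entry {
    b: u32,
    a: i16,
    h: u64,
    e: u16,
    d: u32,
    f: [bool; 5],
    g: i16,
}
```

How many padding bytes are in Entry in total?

@0: b [4B, align 4] → 4
@4: a [2B, align 2] → 6
+2 pad (align 8)
@8: h [8B, align 8] → 16
@16: e [2B, align 2] → 18
+2 pad (align 4)
@20: d [4B, align 4] → 24
@24: f [5B, align 1] → 29
+1 pad (align 2)
@30: g [2B, align 2] → 32
size 32, align 8
data bytes 27, size 32 → padding 5

5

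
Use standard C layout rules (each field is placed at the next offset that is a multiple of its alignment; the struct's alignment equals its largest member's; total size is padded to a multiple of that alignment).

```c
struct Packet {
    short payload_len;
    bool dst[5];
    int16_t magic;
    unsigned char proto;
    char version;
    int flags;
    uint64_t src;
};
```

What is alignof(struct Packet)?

member alignments: payload_len=2, dst=1, magic=2, proto=1, version=1, flags=4, src=8
max = 8

8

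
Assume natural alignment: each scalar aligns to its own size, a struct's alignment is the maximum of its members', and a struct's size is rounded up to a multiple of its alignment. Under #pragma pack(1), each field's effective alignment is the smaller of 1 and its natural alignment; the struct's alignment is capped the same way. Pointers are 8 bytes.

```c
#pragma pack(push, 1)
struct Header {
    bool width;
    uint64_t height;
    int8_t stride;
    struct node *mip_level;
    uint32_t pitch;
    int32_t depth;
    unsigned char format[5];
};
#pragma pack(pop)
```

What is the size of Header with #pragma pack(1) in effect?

31

0..1  width  (1B, 1-aligned)
1..9  height  (8B, 1-aligned)
9..10  stride  (1B, 1-aligned)
10..18  mip_level  (8B, 1-aligned)
18..22  pitch  (4B, 1-aligned)
22..26  depth  (4B, 1-aligned)
26..31  format  (5B, 1-aligned)
sizeof = 31, alignof = 1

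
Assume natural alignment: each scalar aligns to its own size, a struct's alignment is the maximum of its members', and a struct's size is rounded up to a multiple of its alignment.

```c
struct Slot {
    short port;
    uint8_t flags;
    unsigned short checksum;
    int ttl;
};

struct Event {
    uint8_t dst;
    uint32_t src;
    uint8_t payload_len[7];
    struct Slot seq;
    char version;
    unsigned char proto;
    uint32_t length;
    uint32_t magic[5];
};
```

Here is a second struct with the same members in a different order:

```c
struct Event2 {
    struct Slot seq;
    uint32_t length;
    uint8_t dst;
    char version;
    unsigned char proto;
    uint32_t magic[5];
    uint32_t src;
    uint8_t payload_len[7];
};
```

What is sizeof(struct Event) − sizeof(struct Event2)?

4

Slot: 0..2  port  (2B, 2-aligned); 2..3  flags  (1B, 1-aligned); 3..4  -- padding (1B); 4..6  checksum  (2B, 2-aligned); 6..8  -- padding (2B); 8..12  ttl  (4B, 4-aligned); sizeof = 12, alignof = 4
0..1  dst  (1B, 1-aligned)
1..4  -- padding (3B)
4..8  src  (4B, 4-aligned)
8..15  payload_len  (7B, 1-aligned)
15..16  -- padding (1B)
16..28  seq  (12B, 4-aligned)
28..29  version  (1B, 1-aligned)
29..30  proto  (1B, 1-aligned)
30..32  -- padding (2B)
32..36  length  (4B, 4-aligned)
36..56  magic  (20B, 4-aligned)
sizeof = 56, alignof = 4
— Event2 —
0..12  seq  (12B, 4-aligned)
12..16  length  (4B, 4-aligned)
16..17  dst  (1B, 1-aligned)
17..18  version  (1B, 1-aligned)
18..19  proto  (1B, 1-aligned)
19..20  -- padding (1B)
20..40  magic  (20B, 4-aligned)
40..44  src  (4B, 4-aligned)
44..51  payload_len  (7B, 1-aligned)
51..52  -- tail padding (1B)
sizeof = 52, alignof = 4
56 − 52 = 4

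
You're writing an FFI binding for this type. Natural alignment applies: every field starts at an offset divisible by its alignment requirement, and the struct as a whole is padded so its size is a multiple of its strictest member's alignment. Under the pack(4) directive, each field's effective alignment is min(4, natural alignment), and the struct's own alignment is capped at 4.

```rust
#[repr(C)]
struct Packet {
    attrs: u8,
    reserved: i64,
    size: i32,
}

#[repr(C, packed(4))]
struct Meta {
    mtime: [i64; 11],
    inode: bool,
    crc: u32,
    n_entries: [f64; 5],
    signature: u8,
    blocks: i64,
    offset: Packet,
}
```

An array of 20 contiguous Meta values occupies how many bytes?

3440

Packet: @0: attrs [1B, align 1] → 1; +7 pad (align 8); @8: reserved [8B, align 8] → 16; @16: size [4B, align 4] → 20; +4 tail pad (align 8); size 24, align 8
@0: mtime [88B, align 4] → 88
@88: inode [1B, align 1] → 89
+3 pad (align 4)
@92: crc [4B, align 4] → 96
@96: n_entries [40B, align 4] → 136
@136: signature [1B, align 1] → 137
+3 pad (align 4)
@140: blocks [8B, align 4] → 148
@148: offset [24B, align 4] → 172
size 172, align 4
array of 20: 20 × 172 = 3440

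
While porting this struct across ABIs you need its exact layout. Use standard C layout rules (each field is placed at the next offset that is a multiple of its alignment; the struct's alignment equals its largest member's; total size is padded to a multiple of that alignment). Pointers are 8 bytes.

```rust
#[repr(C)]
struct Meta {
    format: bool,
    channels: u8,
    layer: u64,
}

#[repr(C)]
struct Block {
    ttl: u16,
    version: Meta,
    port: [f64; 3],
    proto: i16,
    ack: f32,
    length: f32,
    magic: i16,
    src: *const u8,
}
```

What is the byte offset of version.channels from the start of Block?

Meta: format at 0 (size 1, align 1) → ends 1; channels at 1 (size 1, align 1) → ends 2; pad 6 to align 8 for layer; layer at 8 (size 8, align 8) → ends 16; total 16 bytes, alignment 8
ttl at 0 (size 2, align 2) → ends 2
pad 6 to align 8 for version
version at 8 (size 16, align 8) → ends 24
within Meta: channels at 1
8 + 1 = 9

9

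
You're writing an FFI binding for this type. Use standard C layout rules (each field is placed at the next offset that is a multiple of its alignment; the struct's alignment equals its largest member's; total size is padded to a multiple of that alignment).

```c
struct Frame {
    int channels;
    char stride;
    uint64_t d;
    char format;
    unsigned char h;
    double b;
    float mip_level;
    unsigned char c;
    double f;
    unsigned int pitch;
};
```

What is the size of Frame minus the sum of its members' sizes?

@0: channels [4B, align 4] → 4
@4: stride [1B, align 1] → 5
+3 pad (align 8)
@8: d [8B, align 8] → 16
@16: format [1B, align 1] → 17
@17: h [1B, align 1] → 18
+6 pad (align 8)
@24: b [8B, align 8] → 32
@32: mip_level [4B, align 4] → 36
@36: c [1B, align 1] → 37
+3 pad (align 8)
@40: f [8B, align 8] → 48
@48: pitch [4B, align 4] → 52
+4 tail pad (align 8)
size 56, align 8
data bytes 40, size 56 → padding 16

16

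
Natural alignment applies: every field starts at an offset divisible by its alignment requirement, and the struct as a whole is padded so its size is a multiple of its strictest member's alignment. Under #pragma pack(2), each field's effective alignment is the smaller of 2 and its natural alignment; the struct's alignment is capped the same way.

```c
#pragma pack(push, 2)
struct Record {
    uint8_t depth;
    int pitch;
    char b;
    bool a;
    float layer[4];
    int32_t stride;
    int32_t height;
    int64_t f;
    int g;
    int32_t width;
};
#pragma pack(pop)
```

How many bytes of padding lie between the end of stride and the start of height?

0

0..1  depth  (1B, 1-aligned)
1..2  -- padding (1B)
2..6  pitch  (4B, 2-aligned)
6..7  b  (1B, 1-aligned)
7..8  a  (1B, 1-aligned)
8..24  layer  (16B, 2-aligned)
24..28  stride  (4B, 2-aligned)
28..32  height  (4B, 2-aligned)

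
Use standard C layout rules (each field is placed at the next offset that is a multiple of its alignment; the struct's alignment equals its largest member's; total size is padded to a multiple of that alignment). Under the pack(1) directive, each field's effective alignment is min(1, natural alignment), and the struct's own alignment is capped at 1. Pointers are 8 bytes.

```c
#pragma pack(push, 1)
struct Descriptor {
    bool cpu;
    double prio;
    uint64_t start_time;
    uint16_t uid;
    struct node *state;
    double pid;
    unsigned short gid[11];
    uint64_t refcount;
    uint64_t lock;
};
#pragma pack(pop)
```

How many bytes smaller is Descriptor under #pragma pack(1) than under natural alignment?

natural layout:
  0..1  cpu  (1B, 1-aligned)
  1..8  -- padding (7B)
  8..16  prio  (8B, 8-aligned)
  16..24  start_time  (8B, 8-aligned)
  24..26  uid  (2B, 2-aligned)
  26..32  -- padding (6B)
  32..40  state  (8B, 8-aligned)
  40..48  pid  (8B, 8-aligned)
  48..70  gid  (22B, 2-aligned)
  70..72  -- padding (2B)
  72..80  refcount  (8B, 8-aligned)
  80..88  lock  (8B, 8-aligned)
  sizeof = 88, alignof = 8
packed(1) layout:
  0..1  cpu  (1B, 1-aligned)
  1..9  prio  (8B, 1-aligned)
  9..17  start_time  (8B, 1-aligned)
  17..19  uid  (2B, 1-aligned)
  19..27  state  (8B, 1-aligned)
  27..35  pid  (8B, 1-aligned)
  35..57  gid  (22B, 1-aligned)
  57..65  refcount  (8B, 1-aligned)
  65..73  lock  (8B, 1-aligned)
  sizeof = 73, alignof = 1
88 − 73 = 15

15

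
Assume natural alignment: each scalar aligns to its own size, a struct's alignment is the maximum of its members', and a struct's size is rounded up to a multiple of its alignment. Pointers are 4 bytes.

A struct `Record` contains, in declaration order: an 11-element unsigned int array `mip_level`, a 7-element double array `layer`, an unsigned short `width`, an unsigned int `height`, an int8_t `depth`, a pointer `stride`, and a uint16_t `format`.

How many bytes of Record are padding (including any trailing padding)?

15

0..44  mip_level  (44B, 4-aligned)
44..48  -- padding (4B)
48..104  layer  (56B, 8-aligned)
104..106  width  (2B, 2-aligned)
106..108  -- padding (2B)
108..112  height  (4B, 4-aligned)
112..113  depth  (1B, 1-aligned)
113..116  -- padding (3B)
116..120  stride  (4B, 4-aligned)
120..122  format  (2B, 2-aligned)
122..128  -- tail padding (6B)
sizeof = 128, alignof = 8
data bytes 113, size 128 → padding 15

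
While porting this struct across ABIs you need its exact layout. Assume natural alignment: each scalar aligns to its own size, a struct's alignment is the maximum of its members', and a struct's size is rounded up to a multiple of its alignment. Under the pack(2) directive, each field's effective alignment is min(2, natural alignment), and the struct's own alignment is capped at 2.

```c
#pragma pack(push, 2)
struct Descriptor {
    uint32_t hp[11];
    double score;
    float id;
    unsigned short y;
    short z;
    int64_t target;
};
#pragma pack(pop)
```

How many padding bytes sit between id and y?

@0: hp [44B, align 2] → 44
@44: score [8B, align 2] → 52
@52: id [4B, align 2] → 56
@56: y [2B, align 2] → 58

0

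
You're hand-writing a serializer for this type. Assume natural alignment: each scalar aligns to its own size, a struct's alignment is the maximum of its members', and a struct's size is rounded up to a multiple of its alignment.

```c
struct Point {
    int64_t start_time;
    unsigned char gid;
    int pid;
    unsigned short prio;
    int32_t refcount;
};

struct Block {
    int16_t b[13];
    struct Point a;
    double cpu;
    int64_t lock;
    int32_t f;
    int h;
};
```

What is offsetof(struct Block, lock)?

Point: 0..8  start_time  (8B, 8-aligned); 8..9  gid  (1B, 1-aligned); 9..12  -- padding (3B); 12..16  pid  (4B, 4-aligned); 16..18  prio  (2B, 2-aligned); 18..20  -- padding (2B); 20..24  refcount  (4B, 4-aligned); sizeof = 24, alignof = 8
0..26  b  (26B, 2-aligned)
26..32  -- padding (6B)
32..56  a  (24B, 8-aligned)
56..64  cpu  (8B, 8-aligned)
64..72  lock  (8B, 8-aligned)

64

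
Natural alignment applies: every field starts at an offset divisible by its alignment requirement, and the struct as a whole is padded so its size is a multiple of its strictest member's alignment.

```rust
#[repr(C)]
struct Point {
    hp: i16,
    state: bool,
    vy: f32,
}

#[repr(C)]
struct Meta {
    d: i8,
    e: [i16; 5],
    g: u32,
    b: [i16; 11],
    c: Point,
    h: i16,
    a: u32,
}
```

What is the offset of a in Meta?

52

Point: hp at 0 (size 2, align 2) → ends 2; state at 2 (size 1, align 1) → ends 3; pad 1 to align 4 for vy; vy at 4 (size 4, align 4) → ends 8; total 8 bytes, alignment 4
d at 0 (size 1, align 1) → ends 1
pad 1 to align 2 for e
e at 2 (size 10, align 2) → ends 12
g at 12 (size 4, align 4) → ends 16
b at 16 (size 22, align 2) → ends 38
pad 2 to align 4 for c
c at 40 (size 8, align 4) → ends 48
h at 48 (size 2, align 2) → ends 50
pad 2 to align 4 for a
a at 52 (size 4, align 4) → ends 56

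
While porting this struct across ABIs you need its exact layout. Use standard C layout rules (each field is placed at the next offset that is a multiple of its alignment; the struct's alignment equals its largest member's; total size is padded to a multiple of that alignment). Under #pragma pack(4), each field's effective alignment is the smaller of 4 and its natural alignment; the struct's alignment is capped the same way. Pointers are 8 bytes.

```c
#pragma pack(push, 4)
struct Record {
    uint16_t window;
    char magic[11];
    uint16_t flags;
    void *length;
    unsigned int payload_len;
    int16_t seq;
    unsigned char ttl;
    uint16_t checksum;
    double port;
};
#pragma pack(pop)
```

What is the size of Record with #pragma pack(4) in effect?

@0: window [2B, align 2] → 2
@2: magic [11B, align 1] → 13
+1 pad (align 2)
@14: flags [2B, align 2] → 16
@16: length [8B, align 4] → 24
@24: payload_len [4B, align 4] → 28
@28: seq [2B, align 2] → 30
@30: ttl [1B, align 1] → 31
+1 pad (align 2)
@32: checksum [2B, align 2] → 34
+2 pad (align 4)
@36: port [8B, align 4] → 44
size 44, align 4

44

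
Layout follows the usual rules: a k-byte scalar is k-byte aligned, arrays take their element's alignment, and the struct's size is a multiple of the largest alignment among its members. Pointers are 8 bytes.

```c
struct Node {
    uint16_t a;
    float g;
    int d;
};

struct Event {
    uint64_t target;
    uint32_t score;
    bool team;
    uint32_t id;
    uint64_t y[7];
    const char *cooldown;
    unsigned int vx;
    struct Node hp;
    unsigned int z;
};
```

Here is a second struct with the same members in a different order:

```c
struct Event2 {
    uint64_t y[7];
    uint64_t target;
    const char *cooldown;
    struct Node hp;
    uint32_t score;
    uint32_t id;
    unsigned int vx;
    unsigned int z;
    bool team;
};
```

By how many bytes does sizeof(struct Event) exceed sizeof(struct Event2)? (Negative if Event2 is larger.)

Node: @0: a [2B, align 2] → 2; +2 pad (align 4); @4: g [4B, align 4] → 8; @8: d [4B, align 4] → 12; size 12, align 4
@0: target [8B, align 8] → 8
@8: score [4B, align 4] → 12
@12: team [1B, align 1] → 13
+3 pad (align 4)
@16: id [4B, align 4] → 20
+4 pad (align 8)
@24: y [56B, align 8] → 80
@80: cooldown [8B, align 8] → 88
@88: vx [4B, align 4] → 92
@92: hp [12B, align 4] → 104
@104: z [4B, align 4] → 108
+4 tail pad (align 8)
size 112, align 8
— Event2 —
@0: y [56B, align 8] → 56
@56: target [8B, align 8] → 64
@64: cooldown [8B, align 8] → 72
@72: hp [12B, align 4] → 84
@84: score [4B, align 4] → 88
@88: id [4B, align 4] → 92
@92: vx [4B, align 4] → 96
@96: z [4B, align 4] → 100
@100: team [1B, align 1] → 101
+3 tail pad (align 8)
size 104, align 8
112 − 104 = 8

8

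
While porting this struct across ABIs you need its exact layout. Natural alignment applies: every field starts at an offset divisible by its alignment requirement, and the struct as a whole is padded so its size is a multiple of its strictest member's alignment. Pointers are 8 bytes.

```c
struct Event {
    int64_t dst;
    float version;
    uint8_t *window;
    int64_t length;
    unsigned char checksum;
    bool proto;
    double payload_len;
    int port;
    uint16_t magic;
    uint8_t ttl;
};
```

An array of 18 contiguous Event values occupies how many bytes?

@0: dst [8B, align 8] → 8
@8: version [4B, align 4] → 12
+4 pad (align 8)
@16: window [8B, align 8] → 24
@24: length [8B, align 8] → 32
@32: checksum [1B, align 1] → 33
@33: proto [1B, align 1] → 34
+6 pad (align 8)
@40: payload_len [8B, align 8] → 48
@48: port [4B, align 4] → 52
@52: magic [2B, align 2] → 54
@54: ttl [1B, align 1] → 55
+1 tail pad (align 8)
size 56, align 8
array of 18: 18 × 56 = 1008

1008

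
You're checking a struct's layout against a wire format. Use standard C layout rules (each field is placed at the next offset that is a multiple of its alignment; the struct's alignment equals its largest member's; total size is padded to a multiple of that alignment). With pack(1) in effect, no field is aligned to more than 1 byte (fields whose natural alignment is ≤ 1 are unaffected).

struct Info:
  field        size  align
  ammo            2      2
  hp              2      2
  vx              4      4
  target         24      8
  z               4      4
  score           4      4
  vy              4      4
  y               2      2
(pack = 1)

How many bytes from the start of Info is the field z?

32

0..2  ammo  (2B, 1-aligned)
2..4  hp  (2B, 1-aligned)
4..8  vx  (4B, 1-aligned)
8..32  target  (24B, 1-aligned)
32..36  z  (4B, 1-aligned)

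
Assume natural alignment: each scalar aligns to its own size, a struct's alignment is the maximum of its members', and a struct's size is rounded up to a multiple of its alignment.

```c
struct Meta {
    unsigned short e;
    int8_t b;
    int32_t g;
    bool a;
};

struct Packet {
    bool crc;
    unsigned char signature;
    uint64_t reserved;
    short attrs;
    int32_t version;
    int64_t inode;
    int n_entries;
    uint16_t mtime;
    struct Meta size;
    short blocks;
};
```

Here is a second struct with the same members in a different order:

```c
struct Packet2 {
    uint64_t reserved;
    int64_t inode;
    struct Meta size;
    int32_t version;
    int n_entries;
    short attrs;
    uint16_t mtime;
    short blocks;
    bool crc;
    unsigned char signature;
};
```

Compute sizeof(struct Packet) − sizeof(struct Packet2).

8

Meta: 0..2  e  (2B, 2-aligned); 2..3  b  (1B, 1-aligned); 3..4  -- padding (1B); 4..8  g  (4B, 4-aligned); 8..9  a  (1B, 1-aligned); 9..12  -- tail padding (3B); sizeof = 12, alignof = 4
0..1  crc  (1B, 1-aligned)
1..2  signature  (1B, 1-aligned)
2..8  -- padding (6B)
8..16  reserved  (8B, 8-aligned)
16..18  attrs  (2B, 2-aligned)
18..20  -- padding (2B)
20..24  version  (4B, 4-aligned)
24..32  inode  (8B, 8-aligned)
32..36  n_entries  (4B, 4-aligned)
36..38  mtime  (2B, 2-aligned)
38..40  -- padding (2B)
40..52  size  (12B, 4-aligned)
52..54  blocks  (2B, 2-aligned)
54..56  -- tail padding (2B)
sizeof = 56, alignof = 8
— Packet2 —
0..8  reserved  (8B, 8-aligned)
8..16  inode  (8B, 8-aligned)
16..28  size  (12B, 4-aligned)
28..32  version  (4B, 4-aligned)
32..36  n_entries  (4B, 4-aligned)
36..38  attrs  (2B, 2-aligned)
38..40  mtime  (2B, 2-aligned)
40..42  blocks  (2B, 2-aligned)
42..43  crc  (1B, 1-aligned)
43..44  signature  (1B, 1-aligned)
44..48  -- tail padding (4B)
sizeof = 48, alignof = 8
56 − 48 = 8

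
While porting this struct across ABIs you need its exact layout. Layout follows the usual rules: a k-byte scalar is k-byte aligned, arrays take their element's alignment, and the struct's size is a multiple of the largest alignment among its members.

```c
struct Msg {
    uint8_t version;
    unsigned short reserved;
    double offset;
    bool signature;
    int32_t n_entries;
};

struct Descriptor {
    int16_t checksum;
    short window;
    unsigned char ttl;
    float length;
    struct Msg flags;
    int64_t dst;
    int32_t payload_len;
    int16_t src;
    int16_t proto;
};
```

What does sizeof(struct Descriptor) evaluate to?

Msg: 0..1  version  (1B, 1-aligned); 1..2  -- padding (1B); 2..4  reserved  (2B, 2-aligned); 4..8  -- padding (4B); 8..16  offset  (8B, 8-aligned); 16..17  signature  (1B, 1-aligned); 17..20  -- padding (3B); 20..24  n_entries  (4B, 4-aligned); sizeof = 24, alignof = 8
0..2  checksum  (2B, 2-aligned)
2..4  window  (2B, 2-aligned)
4..5  ttl  (1B, 1-aligned)
5..8  -- padding (3B)
8..12  length  (4B, 4-aligned)
12..16  -- padding (4B)
16..40  flags  (24B, 8-aligned)
40..48  dst  (8B, 8-aligned)
48..52  payload_len  (4B, 4-aligned)
52..54  src  (2B, 2-aligned)
54..56  proto  (2B, 2-aligned)
sizeof = 56, alignof = 8

56 bytes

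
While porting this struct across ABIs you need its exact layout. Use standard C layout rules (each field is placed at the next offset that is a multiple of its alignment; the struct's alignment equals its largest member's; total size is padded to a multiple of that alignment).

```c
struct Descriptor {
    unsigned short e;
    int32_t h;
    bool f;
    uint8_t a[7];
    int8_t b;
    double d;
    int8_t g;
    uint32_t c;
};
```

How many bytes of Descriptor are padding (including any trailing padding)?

@0: e [2B, align 2] → 2
+2 pad (align 4)
@4: h [4B, align 4] → 8
@8: f [1B, align 1] → 9
@9: a [7B, align 1] → 16
@16: b [1B, align 1] → 17
+7 pad (align 8)
@24: d [8B, align 8] → 32
@32: g [1B, align 1] → 33
+3 pad (align 4)
@36: c [4B, align 4] → 40
size 40, align 8
data bytes 28, size 40 → padding 12

12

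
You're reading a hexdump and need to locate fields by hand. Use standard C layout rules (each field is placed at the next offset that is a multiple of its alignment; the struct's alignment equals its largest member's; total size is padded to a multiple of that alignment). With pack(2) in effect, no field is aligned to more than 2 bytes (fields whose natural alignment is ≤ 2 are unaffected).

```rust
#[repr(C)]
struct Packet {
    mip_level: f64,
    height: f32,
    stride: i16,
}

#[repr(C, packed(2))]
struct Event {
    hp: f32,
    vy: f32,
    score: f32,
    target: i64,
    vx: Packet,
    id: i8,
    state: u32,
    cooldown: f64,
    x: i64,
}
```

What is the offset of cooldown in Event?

42

Packet: mip_level at 0 (size 8, align 8) → ends 8; height at 8 (size 4, align 4) → ends 12; stride at 12 (size 2, align 2) → ends 14; tail pad 2 to reach multiple of 8; total 16 bytes, alignment 8
hp at 0 (size 4, align 2) → ends 4
vy at 4 (size 4, align 2) → ends 8
score at 8 (size 4, align 2) → ends 12
target at 12 (size 8, align 2) → ends 20
vx at 20 (size 16, align 2) → ends 36
id at 36 (size 1, align 1) → ends 37
pad 1 to align 2 for state
state at 38 (size 4, align 2) → ends 42
cooldown at 42 (size 8, align 2) → ends 50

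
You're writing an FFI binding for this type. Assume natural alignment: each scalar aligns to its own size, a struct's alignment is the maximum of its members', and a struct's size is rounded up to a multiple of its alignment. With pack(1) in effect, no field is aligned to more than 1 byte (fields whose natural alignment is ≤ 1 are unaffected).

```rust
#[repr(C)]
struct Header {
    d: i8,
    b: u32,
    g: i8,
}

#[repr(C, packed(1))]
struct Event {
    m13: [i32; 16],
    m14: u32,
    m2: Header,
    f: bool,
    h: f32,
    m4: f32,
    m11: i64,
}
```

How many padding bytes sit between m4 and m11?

0

Header: 0..1  d  (1B, 1-aligned); 1..4  -- padding (3B); 4..8  b  (4B, 4-aligned); 8..9  g  (1B, 1-aligned); 9..12  -- tail padding (3B); sizeof = 12, alignof = 4
0..64  m13  (64B, 1-aligned)
64..68  m14  (4B, 1-aligned)
68..80  m2  (12B, 1-aligned)
80..81  f  (1B, 1-aligned)
81..85  h  (4B, 1-aligned)
85..89  m4  (4B, 1-aligned)
89..97  m11  (8B, 1-aligned)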